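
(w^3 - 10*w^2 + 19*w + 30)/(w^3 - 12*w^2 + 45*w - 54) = (w^2 - 4*w - 5)/(w^2 - 6*w + 9)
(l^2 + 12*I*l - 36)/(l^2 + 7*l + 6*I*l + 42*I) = (l + 6*I)/(l + 7)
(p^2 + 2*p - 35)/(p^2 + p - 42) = (p - 5)/(p - 6)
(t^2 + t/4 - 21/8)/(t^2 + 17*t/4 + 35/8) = (2*t - 3)/(2*t + 5)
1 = 1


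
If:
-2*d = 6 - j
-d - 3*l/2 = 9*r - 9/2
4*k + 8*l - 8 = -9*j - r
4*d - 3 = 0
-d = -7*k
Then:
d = 3/4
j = 15/2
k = 3/28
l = -5069/658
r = 1119/658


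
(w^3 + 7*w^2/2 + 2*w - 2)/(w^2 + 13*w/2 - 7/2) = (w^2 + 4*w + 4)/(w + 7)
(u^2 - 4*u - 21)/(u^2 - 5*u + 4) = (u^2 - 4*u - 21)/(u^2 - 5*u + 4)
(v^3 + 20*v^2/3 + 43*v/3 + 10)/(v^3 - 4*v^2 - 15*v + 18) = (3*v^2 + 11*v + 10)/(3*(v^2 - 7*v + 6))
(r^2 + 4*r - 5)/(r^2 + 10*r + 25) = (r - 1)/(r + 5)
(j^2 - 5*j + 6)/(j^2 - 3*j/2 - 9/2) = 2*(j - 2)/(2*j + 3)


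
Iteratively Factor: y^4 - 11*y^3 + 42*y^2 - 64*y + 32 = (y - 4)*(y^3 - 7*y^2 + 14*y - 8) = (y - 4)*(y - 2)*(y^2 - 5*y + 4) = (y - 4)*(y - 2)*(y - 1)*(y - 4)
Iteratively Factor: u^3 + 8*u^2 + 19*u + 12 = (u + 3)*(u^2 + 5*u + 4) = (u + 3)*(u + 4)*(u + 1)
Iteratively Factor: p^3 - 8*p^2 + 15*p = (p - 5)*(p^2 - 3*p) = p*(p - 5)*(p - 3)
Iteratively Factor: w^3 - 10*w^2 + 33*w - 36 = (w - 3)*(w^2 - 7*w + 12) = (w - 3)^2*(w - 4)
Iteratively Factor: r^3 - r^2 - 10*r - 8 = (r + 1)*(r^2 - 2*r - 8) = (r + 1)*(r + 2)*(r - 4)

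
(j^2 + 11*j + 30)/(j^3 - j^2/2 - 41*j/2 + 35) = 2*(j + 6)/(2*j^2 - 11*j + 14)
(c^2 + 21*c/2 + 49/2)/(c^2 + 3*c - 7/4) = 2*(c + 7)/(2*c - 1)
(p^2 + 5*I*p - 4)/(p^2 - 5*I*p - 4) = (-p^2 - 5*I*p + 4)/(-p^2 + 5*I*p + 4)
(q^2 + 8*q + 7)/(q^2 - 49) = (q + 1)/(q - 7)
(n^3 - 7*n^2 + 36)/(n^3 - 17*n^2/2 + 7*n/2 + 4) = 2*(n^3 - 7*n^2 + 36)/(2*n^3 - 17*n^2 + 7*n + 8)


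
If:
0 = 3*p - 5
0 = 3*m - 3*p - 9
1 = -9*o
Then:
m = 14/3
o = -1/9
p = 5/3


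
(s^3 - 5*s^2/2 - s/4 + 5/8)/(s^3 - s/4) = (s - 5/2)/s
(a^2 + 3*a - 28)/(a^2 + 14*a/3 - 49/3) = 3*(a - 4)/(3*a - 7)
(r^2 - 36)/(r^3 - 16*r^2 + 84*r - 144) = (r + 6)/(r^2 - 10*r + 24)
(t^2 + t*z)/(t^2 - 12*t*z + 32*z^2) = t*(t + z)/(t^2 - 12*t*z + 32*z^2)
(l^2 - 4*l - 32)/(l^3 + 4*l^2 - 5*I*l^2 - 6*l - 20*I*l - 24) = (l - 8)/(l^2 - 5*I*l - 6)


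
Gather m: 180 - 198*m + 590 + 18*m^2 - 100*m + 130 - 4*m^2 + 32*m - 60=14*m^2 - 266*m + 840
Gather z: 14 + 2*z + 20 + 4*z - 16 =6*z + 18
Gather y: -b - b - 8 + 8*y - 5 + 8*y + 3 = -2*b + 16*y - 10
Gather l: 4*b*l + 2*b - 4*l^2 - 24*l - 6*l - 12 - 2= 2*b - 4*l^2 + l*(4*b - 30) - 14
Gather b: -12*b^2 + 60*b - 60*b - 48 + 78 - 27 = 3 - 12*b^2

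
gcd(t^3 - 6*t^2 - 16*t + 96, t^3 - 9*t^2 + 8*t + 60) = t - 6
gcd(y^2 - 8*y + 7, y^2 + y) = 1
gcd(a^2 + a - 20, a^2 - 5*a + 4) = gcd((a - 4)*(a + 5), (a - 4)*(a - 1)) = a - 4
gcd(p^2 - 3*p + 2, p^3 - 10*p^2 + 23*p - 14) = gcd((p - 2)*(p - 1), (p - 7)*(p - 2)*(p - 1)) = p^2 - 3*p + 2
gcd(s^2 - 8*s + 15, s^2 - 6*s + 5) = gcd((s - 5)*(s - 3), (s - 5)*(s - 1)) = s - 5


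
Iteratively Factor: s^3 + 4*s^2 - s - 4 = (s + 4)*(s^2 - 1) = (s - 1)*(s + 4)*(s + 1)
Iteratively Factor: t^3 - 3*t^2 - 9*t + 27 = (t + 3)*(t^2 - 6*t + 9) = (t - 3)*(t + 3)*(t - 3)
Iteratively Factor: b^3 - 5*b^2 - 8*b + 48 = (b + 3)*(b^2 - 8*b + 16) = (b - 4)*(b + 3)*(b - 4)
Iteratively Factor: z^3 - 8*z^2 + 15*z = (z)*(z^2 - 8*z + 15) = z*(z - 3)*(z - 5)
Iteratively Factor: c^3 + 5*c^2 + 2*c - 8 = (c + 4)*(c^2 + c - 2) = (c - 1)*(c + 4)*(c + 2)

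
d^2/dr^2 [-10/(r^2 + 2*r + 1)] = -60/(r^4 + 4*r^3 + 6*r^2 + 4*r + 1)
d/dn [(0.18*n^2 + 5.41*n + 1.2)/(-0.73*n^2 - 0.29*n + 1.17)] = (3.8971*n^2 + 2.1732*n + 6.6777)/(0.5329*n^4 + 0.4234*n^3 - 1.6241*n^2 - 0.6786*n + 1.3689)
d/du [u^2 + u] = 2*u + 1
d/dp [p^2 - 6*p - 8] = 2*p - 6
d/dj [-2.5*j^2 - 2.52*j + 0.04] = -5.0*j - 2.52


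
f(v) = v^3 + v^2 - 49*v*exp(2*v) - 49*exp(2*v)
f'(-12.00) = 408.00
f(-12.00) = -1584.00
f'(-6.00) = 96.00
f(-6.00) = -180.00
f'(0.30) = -320.55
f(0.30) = -115.95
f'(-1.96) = 8.50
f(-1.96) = -2.75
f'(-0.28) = -68.62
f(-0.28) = -20.10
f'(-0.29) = -66.72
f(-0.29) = -19.42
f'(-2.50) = 14.41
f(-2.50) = -8.88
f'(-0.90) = -9.09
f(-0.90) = -0.73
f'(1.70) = -9384.67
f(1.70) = -3956.45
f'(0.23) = -267.95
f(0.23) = -95.41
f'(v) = 3*v^2 - 98*v*exp(2*v) + 2*v - 147*exp(2*v)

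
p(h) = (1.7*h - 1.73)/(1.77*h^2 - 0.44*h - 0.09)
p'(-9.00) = -0.01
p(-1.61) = -0.86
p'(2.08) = -0.03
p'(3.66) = -0.04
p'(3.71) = -0.04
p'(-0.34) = -47.91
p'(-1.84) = -0.50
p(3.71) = 0.20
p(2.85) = 0.24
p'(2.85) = -0.05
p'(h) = (0.44 - 3.54*h)*(1.7*h - 1.73)/(1.77*h^2 - 0.44*h - 0.09)^2 + 1.7/(1.77*h^2 - 0.44*h - 0.09)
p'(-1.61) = -0.69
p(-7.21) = -0.15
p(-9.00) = -0.12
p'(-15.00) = -0.00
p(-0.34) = -8.74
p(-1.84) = -0.72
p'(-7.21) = -0.02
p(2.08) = 0.27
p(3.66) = 0.20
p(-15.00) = -0.07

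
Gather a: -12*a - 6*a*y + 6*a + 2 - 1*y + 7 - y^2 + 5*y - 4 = a*(-6*y - 6) - y^2 + 4*y + 5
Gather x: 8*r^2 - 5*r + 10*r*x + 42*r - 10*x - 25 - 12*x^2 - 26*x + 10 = 8*r^2 + 37*r - 12*x^2 + x*(10*r - 36) - 15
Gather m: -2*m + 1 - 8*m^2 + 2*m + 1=2 - 8*m^2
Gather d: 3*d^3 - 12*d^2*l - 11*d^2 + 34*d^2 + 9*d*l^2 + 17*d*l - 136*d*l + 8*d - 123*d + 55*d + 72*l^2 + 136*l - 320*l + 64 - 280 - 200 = 3*d^3 + d^2*(23 - 12*l) + d*(9*l^2 - 119*l - 60) + 72*l^2 - 184*l - 416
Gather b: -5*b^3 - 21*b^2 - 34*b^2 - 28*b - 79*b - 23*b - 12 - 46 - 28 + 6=-5*b^3 - 55*b^2 - 130*b - 80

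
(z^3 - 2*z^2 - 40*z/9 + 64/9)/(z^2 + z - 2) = (z^2 - 4*z + 32/9)/(z - 1)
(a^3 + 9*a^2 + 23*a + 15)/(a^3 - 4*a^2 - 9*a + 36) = (a^2 + 6*a + 5)/(a^2 - 7*a + 12)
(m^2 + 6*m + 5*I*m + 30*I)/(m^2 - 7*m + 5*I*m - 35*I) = (m + 6)/(m - 7)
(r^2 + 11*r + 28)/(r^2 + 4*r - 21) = (r + 4)/(r - 3)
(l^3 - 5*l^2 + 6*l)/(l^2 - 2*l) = l - 3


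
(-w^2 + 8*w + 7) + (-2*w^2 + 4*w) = -3*w^2 + 12*w + 7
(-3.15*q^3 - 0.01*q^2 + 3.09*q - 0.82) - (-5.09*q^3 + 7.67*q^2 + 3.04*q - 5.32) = 1.94*q^3 - 7.68*q^2 + 0.0499999999999998*q + 4.5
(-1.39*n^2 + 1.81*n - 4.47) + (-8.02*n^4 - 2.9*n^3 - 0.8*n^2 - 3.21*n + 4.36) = -8.02*n^4 - 2.9*n^3 - 2.19*n^2 - 1.4*n - 0.109999999999999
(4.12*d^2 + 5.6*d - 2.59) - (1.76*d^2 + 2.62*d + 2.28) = 2.36*d^2 + 2.98*d - 4.87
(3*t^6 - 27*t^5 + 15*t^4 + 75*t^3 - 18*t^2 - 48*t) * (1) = 3*t^6 - 27*t^5 + 15*t^4 + 75*t^3 - 18*t^2 - 48*t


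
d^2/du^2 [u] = 0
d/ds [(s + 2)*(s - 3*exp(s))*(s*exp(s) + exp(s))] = (s^3 - 6*s^2*exp(s) + 6*s^2 - 24*s*exp(s) + 8*s - 21*exp(s) + 2)*exp(s)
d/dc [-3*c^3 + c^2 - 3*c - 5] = -9*c^2 + 2*c - 3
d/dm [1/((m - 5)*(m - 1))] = 2*(3 - m)/(m^4 - 12*m^3 + 46*m^2 - 60*m + 25)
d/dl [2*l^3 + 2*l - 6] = 6*l^2 + 2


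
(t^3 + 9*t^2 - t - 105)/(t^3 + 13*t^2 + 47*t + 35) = (t - 3)/(t + 1)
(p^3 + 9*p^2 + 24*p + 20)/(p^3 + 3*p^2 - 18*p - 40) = (p + 2)/(p - 4)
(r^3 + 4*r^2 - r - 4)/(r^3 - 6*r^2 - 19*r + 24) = (r^2 + 5*r + 4)/(r^2 - 5*r - 24)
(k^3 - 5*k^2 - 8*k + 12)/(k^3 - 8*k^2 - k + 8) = (k^2 - 4*k - 12)/(k^2 - 7*k - 8)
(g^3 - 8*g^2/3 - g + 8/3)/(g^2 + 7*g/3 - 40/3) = (g^2 - 1)/(g + 5)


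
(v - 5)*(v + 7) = v^2 + 2*v - 35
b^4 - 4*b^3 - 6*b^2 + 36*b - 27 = (b - 3)^2*(b - 1)*(b + 3)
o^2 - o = o*(o - 1)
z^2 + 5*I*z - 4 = (z + I)*(z + 4*I)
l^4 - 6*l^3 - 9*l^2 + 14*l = l*(l - 7)*(l - 1)*(l + 2)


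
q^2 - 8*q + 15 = (q - 5)*(q - 3)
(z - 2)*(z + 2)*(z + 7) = z^3 + 7*z^2 - 4*z - 28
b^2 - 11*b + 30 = (b - 6)*(b - 5)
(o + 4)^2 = o^2 + 8*o + 16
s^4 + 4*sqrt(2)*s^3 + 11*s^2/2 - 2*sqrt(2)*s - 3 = (s - sqrt(2)/2)*(s + sqrt(2)/2)*(s + sqrt(2))*(s + 3*sqrt(2))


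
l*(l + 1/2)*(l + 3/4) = l^3 + 5*l^2/4 + 3*l/8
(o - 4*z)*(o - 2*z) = o^2 - 6*o*z + 8*z^2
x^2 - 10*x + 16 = (x - 8)*(x - 2)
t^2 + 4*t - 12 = (t - 2)*(t + 6)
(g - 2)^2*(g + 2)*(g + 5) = g^4 + 3*g^3 - 14*g^2 - 12*g + 40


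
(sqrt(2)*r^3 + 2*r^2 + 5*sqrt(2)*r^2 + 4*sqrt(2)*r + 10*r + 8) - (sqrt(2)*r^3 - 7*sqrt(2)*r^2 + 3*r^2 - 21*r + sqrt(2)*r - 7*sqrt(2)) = -r^2 + 12*sqrt(2)*r^2 + 3*sqrt(2)*r + 31*r + 8 + 7*sqrt(2)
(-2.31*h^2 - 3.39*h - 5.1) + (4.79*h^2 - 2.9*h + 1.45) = 2.48*h^2 - 6.29*h - 3.65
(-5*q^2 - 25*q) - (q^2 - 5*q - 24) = -6*q^2 - 20*q + 24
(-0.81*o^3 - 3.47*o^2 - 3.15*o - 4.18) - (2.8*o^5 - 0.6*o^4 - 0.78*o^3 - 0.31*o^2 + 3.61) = -2.8*o^5 + 0.6*o^4 - 0.03*o^3 - 3.16*o^2 - 3.15*o - 7.79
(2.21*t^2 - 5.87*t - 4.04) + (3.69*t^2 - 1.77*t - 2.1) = 5.9*t^2 - 7.64*t - 6.14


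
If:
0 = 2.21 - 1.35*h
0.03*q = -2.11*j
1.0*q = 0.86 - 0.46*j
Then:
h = 1.64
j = -0.01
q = 0.87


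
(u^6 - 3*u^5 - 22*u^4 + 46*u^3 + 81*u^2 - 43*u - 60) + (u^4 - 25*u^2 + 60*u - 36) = u^6 - 3*u^5 - 21*u^4 + 46*u^3 + 56*u^2 + 17*u - 96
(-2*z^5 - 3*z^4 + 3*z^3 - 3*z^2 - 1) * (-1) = 2*z^5 + 3*z^4 - 3*z^3 + 3*z^2 + 1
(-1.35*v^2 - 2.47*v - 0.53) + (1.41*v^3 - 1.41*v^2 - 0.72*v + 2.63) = 1.41*v^3 - 2.76*v^2 - 3.19*v + 2.1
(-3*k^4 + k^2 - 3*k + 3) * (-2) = 6*k^4 - 2*k^2 + 6*k - 6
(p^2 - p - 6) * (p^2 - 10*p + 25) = p^4 - 11*p^3 + 29*p^2 + 35*p - 150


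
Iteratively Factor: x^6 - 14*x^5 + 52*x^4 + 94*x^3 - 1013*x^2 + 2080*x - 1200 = (x - 5)*(x^5 - 9*x^4 + 7*x^3 + 129*x^2 - 368*x + 240) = (x - 5)^2*(x^4 - 4*x^3 - 13*x^2 + 64*x - 48) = (x - 5)^2*(x - 3)*(x^3 - x^2 - 16*x + 16) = (x - 5)^2*(x - 3)*(x - 1)*(x^2 - 16) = (x - 5)^2*(x - 4)*(x - 3)*(x - 1)*(x + 4)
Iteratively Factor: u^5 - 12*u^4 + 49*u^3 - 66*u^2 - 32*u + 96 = (u - 3)*(u^4 - 9*u^3 + 22*u^2 - 32) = (u - 4)*(u - 3)*(u^3 - 5*u^2 + 2*u + 8) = (u - 4)*(u - 3)*(u + 1)*(u^2 - 6*u + 8) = (u - 4)^2*(u - 3)*(u + 1)*(u - 2)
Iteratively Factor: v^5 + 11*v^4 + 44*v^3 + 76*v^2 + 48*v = (v)*(v^4 + 11*v^3 + 44*v^2 + 76*v + 48) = v*(v + 2)*(v^3 + 9*v^2 + 26*v + 24) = v*(v + 2)*(v + 3)*(v^2 + 6*v + 8) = v*(v + 2)*(v + 3)*(v + 4)*(v + 2)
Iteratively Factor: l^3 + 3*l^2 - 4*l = (l + 4)*(l^2 - l) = l*(l + 4)*(l - 1)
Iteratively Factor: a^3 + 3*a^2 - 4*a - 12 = (a + 3)*(a^2 - 4) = (a - 2)*(a + 3)*(a + 2)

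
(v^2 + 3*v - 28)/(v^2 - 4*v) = (v + 7)/v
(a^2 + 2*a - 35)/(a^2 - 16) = (a^2 + 2*a - 35)/(a^2 - 16)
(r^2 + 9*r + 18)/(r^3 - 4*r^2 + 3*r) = (r^2 + 9*r + 18)/(r*(r^2 - 4*r + 3))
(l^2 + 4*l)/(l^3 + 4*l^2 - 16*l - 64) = l/(l^2 - 16)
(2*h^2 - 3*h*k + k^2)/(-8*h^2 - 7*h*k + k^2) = (-2*h^2 + 3*h*k - k^2)/(8*h^2 + 7*h*k - k^2)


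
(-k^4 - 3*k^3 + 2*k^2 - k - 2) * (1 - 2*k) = 2*k^5 + 5*k^4 - 7*k^3 + 4*k^2 + 3*k - 2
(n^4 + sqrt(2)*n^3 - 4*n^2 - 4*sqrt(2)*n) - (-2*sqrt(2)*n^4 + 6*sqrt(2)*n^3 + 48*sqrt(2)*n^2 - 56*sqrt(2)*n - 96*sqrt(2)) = n^4 + 2*sqrt(2)*n^4 - 5*sqrt(2)*n^3 - 48*sqrt(2)*n^2 - 4*n^2 + 52*sqrt(2)*n + 96*sqrt(2)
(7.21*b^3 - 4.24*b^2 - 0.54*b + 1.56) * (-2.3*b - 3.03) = -16.583*b^4 - 12.0943*b^3 + 14.0892*b^2 - 1.9518*b - 4.7268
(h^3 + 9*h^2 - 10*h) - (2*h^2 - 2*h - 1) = h^3 + 7*h^2 - 8*h + 1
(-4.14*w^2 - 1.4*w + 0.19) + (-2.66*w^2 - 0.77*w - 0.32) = -6.8*w^2 - 2.17*w - 0.13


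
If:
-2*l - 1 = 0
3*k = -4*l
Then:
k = 2/3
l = -1/2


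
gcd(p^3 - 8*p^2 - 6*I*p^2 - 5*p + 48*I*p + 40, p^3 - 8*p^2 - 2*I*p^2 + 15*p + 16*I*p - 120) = p^2 + p*(-8 - 5*I) + 40*I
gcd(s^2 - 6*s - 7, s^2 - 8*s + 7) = s - 7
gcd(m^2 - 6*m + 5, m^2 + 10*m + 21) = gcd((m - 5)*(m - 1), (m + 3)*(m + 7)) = 1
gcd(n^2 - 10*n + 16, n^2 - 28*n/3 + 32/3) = n - 8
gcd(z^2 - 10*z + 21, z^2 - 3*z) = z - 3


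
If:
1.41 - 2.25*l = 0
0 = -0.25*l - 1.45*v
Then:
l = 0.63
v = -0.11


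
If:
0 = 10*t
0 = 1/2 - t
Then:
No Solution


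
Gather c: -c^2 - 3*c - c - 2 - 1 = -c^2 - 4*c - 3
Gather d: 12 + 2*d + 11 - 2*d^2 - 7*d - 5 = -2*d^2 - 5*d + 18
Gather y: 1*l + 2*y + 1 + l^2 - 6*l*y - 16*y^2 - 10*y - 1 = l^2 + l - 16*y^2 + y*(-6*l - 8)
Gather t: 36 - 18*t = 36 - 18*t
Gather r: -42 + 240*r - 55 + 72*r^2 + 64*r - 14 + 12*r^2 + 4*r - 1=84*r^2 + 308*r - 112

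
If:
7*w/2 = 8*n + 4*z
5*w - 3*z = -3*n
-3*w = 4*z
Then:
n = 0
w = 0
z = 0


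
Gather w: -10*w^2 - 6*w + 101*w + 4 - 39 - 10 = -10*w^2 + 95*w - 45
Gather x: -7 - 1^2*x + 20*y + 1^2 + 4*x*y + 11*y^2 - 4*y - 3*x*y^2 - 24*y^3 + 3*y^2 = x*(-3*y^2 + 4*y - 1) - 24*y^3 + 14*y^2 + 16*y - 6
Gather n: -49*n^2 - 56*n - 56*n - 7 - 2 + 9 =-49*n^2 - 112*n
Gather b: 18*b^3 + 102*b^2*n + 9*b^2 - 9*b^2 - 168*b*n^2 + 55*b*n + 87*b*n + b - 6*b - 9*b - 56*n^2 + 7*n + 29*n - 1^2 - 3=18*b^3 + 102*b^2*n + b*(-168*n^2 + 142*n - 14) - 56*n^2 + 36*n - 4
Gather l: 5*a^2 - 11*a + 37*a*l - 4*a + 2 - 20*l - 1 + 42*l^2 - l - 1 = 5*a^2 - 15*a + 42*l^2 + l*(37*a - 21)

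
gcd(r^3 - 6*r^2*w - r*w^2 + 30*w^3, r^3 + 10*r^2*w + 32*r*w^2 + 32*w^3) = r + 2*w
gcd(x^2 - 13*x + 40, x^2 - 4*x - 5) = x - 5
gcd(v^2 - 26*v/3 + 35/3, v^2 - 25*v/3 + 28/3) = v - 7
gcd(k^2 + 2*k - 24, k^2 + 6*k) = k + 6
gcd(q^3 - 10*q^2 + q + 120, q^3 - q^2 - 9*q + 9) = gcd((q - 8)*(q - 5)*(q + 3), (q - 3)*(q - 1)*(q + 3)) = q + 3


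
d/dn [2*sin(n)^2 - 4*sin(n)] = 4*(sin(n) - 1)*cos(n)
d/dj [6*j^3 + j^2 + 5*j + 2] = 18*j^2 + 2*j + 5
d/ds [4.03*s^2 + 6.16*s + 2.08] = 8.06*s + 6.16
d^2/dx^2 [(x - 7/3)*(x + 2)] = 2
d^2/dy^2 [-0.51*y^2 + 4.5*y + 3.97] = -1.02000000000000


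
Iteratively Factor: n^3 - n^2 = (n)*(n^2 - n) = n^2*(n - 1)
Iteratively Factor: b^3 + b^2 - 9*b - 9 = (b + 3)*(b^2 - 2*b - 3) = (b - 3)*(b + 3)*(b + 1)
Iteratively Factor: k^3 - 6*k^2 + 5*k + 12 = (k + 1)*(k^2 - 7*k + 12) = (k - 3)*(k + 1)*(k - 4)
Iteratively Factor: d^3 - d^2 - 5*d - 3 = (d + 1)*(d^2 - 2*d - 3) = (d + 1)^2*(d - 3)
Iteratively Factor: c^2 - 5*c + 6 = (c - 3)*(c - 2)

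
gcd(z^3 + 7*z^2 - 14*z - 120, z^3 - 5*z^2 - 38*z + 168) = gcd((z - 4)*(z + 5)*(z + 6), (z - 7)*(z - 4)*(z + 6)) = z^2 + 2*z - 24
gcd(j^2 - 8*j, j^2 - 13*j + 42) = 1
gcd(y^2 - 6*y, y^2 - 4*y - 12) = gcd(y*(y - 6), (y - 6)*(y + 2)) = y - 6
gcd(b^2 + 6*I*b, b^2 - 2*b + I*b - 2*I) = 1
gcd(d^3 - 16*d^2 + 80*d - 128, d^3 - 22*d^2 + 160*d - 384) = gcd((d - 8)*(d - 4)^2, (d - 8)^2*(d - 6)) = d - 8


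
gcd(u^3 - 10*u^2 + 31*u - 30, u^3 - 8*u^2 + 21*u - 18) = u^2 - 5*u + 6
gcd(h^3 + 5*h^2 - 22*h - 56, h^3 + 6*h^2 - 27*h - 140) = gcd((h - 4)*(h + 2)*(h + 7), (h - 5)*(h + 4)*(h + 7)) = h + 7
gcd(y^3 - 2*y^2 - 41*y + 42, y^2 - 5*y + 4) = y - 1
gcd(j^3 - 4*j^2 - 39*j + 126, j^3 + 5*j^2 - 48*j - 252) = j^2 - j - 42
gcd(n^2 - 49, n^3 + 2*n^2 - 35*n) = n + 7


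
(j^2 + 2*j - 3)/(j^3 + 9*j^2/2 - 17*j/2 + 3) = 2*(j + 3)/(2*j^2 + 11*j - 6)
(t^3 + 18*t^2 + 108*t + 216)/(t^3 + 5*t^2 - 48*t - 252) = (t + 6)/(t - 7)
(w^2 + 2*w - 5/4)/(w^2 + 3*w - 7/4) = (2*w + 5)/(2*w + 7)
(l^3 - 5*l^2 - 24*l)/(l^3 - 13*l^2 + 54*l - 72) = l*(l^2 - 5*l - 24)/(l^3 - 13*l^2 + 54*l - 72)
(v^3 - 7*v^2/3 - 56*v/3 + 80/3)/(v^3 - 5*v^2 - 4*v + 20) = (3*v^2 + 8*v - 16)/(3*(v^2 - 4))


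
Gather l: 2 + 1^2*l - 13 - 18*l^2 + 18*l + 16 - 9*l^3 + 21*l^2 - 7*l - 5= -9*l^3 + 3*l^2 + 12*l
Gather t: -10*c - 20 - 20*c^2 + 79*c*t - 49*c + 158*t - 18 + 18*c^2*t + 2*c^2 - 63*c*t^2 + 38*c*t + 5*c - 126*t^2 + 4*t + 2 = -18*c^2 - 54*c + t^2*(-63*c - 126) + t*(18*c^2 + 117*c + 162) - 36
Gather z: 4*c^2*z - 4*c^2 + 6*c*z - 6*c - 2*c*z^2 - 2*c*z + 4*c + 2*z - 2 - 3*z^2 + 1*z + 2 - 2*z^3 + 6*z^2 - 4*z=-4*c^2 - 2*c - 2*z^3 + z^2*(3 - 2*c) + z*(4*c^2 + 4*c - 1)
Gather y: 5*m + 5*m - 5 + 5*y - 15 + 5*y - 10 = 10*m + 10*y - 30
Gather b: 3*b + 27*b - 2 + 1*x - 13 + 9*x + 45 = 30*b + 10*x + 30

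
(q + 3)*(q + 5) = q^2 + 8*q + 15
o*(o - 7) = o^2 - 7*o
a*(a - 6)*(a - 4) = a^3 - 10*a^2 + 24*a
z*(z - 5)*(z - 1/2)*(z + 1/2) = z^4 - 5*z^3 - z^2/4 + 5*z/4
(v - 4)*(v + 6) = v^2 + 2*v - 24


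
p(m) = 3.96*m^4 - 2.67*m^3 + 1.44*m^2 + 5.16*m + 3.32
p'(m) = 15.84*m^3 - 8.01*m^2 + 2.88*m + 5.16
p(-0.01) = 3.27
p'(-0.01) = 5.13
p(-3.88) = 1058.41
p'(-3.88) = -1051.83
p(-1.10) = 8.74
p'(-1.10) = -28.78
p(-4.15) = 1372.13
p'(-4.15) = -1276.88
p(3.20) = 362.32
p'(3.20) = 451.40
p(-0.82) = 3.32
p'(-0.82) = -11.32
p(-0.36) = 1.84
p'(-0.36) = 2.35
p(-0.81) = 3.21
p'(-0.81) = -10.85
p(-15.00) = 209736.17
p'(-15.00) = -55300.29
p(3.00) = 280.43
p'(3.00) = 369.39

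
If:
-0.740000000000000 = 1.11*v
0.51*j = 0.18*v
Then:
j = -0.24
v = -0.67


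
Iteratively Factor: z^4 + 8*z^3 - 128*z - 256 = (z + 4)*(z^3 + 4*z^2 - 16*z - 64) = (z - 4)*(z + 4)*(z^2 + 8*z + 16) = (z - 4)*(z + 4)^2*(z + 4)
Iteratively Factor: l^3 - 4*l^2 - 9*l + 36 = (l - 4)*(l^2 - 9) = (l - 4)*(l + 3)*(l - 3)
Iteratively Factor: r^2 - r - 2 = (r - 2)*(r + 1)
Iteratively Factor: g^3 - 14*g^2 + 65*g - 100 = (g - 5)*(g^2 - 9*g + 20) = (g - 5)*(g - 4)*(g - 5)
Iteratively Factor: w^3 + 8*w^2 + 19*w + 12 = (w + 4)*(w^2 + 4*w + 3) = (w + 1)*(w + 4)*(w + 3)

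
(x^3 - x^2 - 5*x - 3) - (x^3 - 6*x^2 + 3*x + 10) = 5*x^2 - 8*x - 13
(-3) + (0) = -3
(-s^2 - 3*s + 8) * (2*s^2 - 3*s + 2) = -2*s^4 - 3*s^3 + 23*s^2 - 30*s + 16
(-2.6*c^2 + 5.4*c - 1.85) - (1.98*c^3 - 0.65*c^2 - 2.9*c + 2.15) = -1.98*c^3 - 1.95*c^2 + 8.3*c - 4.0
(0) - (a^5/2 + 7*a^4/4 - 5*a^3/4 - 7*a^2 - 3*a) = -a^5/2 - 7*a^4/4 + 5*a^3/4 + 7*a^2 + 3*a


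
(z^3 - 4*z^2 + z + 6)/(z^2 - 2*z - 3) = z - 2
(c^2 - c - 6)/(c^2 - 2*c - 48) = (-c^2 + c + 6)/(-c^2 + 2*c + 48)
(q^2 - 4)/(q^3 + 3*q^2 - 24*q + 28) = (q + 2)/(q^2 + 5*q - 14)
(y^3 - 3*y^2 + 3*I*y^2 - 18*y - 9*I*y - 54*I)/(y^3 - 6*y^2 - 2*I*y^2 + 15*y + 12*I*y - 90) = (y + 3)/(y - 5*I)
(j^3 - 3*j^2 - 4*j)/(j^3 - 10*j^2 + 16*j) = (j^2 - 3*j - 4)/(j^2 - 10*j + 16)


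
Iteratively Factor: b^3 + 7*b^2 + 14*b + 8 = (b + 2)*(b^2 + 5*b + 4) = (b + 1)*(b + 2)*(b + 4)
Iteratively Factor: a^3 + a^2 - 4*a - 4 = (a + 1)*(a^2 - 4) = (a + 1)*(a + 2)*(a - 2)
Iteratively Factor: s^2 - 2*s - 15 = (s + 3)*(s - 5)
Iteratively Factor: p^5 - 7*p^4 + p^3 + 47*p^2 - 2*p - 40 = (p - 4)*(p^4 - 3*p^3 - 11*p^2 + 3*p + 10) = (p - 4)*(p - 1)*(p^3 - 2*p^2 - 13*p - 10) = (p - 4)*(p - 1)*(p + 1)*(p^2 - 3*p - 10) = (p - 4)*(p - 1)*(p + 1)*(p + 2)*(p - 5)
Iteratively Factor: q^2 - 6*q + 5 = (q - 1)*(q - 5)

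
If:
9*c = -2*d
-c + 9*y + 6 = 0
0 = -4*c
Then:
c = 0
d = 0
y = -2/3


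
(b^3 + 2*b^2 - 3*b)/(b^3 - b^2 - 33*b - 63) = b*(b - 1)/(b^2 - 4*b - 21)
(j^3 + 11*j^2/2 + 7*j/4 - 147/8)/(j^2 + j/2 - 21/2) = (j^2 + 2*j - 21/4)/(j - 3)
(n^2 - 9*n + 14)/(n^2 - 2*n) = (n - 7)/n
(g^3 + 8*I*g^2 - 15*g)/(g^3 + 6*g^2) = (g^2 + 8*I*g - 15)/(g*(g + 6))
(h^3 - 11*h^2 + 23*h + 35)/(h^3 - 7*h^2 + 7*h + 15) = (h - 7)/(h - 3)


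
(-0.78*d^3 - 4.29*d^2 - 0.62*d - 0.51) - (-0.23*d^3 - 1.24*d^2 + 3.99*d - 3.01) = -0.55*d^3 - 3.05*d^2 - 4.61*d + 2.5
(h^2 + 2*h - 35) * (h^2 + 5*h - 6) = h^4 + 7*h^3 - 31*h^2 - 187*h + 210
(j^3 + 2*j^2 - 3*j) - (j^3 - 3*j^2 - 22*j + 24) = 5*j^2 + 19*j - 24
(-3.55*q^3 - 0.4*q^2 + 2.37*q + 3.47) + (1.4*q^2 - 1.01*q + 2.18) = -3.55*q^3 + 1.0*q^2 + 1.36*q + 5.65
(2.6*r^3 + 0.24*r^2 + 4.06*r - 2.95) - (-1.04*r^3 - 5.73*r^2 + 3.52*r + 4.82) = 3.64*r^3 + 5.97*r^2 + 0.54*r - 7.77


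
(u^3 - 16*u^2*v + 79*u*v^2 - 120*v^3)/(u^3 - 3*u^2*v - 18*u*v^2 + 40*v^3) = (u^2 - 11*u*v + 24*v^2)/(u^2 + 2*u*v - 8*v^2)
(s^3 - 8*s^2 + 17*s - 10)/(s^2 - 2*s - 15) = (s^2 - 3*s + 2)/(s + 3)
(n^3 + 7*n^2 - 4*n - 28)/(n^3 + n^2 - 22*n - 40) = (n^2 + 5*n - 14)/(n^2 - n - 20)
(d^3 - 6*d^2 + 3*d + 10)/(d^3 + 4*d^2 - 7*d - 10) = (d - 5)/(d + 5)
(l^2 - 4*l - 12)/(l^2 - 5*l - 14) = (l - 6)/(l - 7)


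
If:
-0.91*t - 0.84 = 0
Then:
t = -0.92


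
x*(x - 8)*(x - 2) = x^3 - 10*x^2 + 16*x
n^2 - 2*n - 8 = (n - 4)*(n + 2)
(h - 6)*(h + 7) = h^2 + h - 42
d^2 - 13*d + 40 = (d - 8)*(d - 5)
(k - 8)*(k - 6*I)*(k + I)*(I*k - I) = I*k^4 + 5*k^3 - 9*I*k^3 - 45*k^2 + 14*I*k^2 + 40*k - 54*I*k + 48*I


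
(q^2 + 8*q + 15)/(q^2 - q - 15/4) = 4*(q^2 + 8*q + 15)/(4*q^2 - 4*q - 15)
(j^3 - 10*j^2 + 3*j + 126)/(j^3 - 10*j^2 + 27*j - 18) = (j^2 - 4*j - 21)/(j^2 - 4*j + 3)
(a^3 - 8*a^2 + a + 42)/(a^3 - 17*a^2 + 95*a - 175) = (a^2 - a - 6)/(a^2 - 10*a + 25)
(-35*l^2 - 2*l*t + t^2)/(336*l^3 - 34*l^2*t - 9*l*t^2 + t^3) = (5*l + t)/(-48*l^2 - 2*l*t + t^2)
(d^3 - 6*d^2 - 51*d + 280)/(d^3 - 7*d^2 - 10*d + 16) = (d^2 + 2*d - 35)/(d^2 + d - 2)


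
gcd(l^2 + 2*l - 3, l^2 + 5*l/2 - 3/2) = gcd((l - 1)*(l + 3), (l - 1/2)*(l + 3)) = l + 3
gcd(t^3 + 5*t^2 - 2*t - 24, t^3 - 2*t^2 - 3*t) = 1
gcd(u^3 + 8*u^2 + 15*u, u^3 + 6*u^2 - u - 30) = u^2 + 8*u + 15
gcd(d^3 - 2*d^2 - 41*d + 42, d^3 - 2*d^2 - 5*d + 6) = d - 1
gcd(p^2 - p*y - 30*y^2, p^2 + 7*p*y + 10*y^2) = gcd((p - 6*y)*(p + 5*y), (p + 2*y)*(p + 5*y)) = p + 5*y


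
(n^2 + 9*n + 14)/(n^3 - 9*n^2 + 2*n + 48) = (n + 7)/(n^2 - 11*n + 24)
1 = 1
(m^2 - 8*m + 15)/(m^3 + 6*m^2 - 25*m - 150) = (m - 3)/(m^2 + 11*m + 30)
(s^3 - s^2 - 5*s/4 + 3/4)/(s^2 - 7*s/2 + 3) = (2*s^2 + s - 1)/(2*(s - 2))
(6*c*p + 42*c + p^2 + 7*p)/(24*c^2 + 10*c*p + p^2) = (p + 7)/(4*c + p)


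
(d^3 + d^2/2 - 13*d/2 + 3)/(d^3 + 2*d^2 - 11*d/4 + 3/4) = 2*(d - 2)/(2*d - 1)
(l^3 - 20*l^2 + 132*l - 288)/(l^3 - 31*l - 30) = (l^2 - 14*l + 48)/(l^2 + 6*l + 5)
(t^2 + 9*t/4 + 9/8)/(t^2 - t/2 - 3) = (t + 3/4)/(t - 2)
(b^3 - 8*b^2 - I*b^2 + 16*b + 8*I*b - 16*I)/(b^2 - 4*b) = b - 4 - I + 4*I/b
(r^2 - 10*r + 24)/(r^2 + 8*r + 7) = (r^2 - 10*r + 24)/(r^2 + 8*r + 7)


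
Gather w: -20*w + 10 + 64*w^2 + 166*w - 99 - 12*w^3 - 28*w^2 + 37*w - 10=-12*w^3 + 36*w^2 + 183*w - 99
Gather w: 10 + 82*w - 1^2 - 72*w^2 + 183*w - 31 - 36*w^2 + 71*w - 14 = -108*w^2 + 336*w - 36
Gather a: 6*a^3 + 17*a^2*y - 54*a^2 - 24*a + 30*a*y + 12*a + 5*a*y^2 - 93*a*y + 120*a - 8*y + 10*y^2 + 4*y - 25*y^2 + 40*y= 6*a^3 + a^2*(17*y - 54) + a*(5*y^2 - 63*y + 108) - 15*y^2 + 36*y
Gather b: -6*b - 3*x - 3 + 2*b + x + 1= -4*b - 2*x - 2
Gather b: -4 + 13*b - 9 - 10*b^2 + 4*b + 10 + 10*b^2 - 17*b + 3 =0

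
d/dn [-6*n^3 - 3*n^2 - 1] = 6*n*(-3*n - 1)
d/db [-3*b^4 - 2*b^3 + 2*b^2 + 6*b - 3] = -12*b^3 - 6*b^2 + 4*b + 6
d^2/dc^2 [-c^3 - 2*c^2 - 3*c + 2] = -6*c - 4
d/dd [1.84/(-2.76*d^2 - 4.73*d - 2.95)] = (10.1568*d + 8.7032)/(2.76*d^2 + 4.73*d + 2.95)^2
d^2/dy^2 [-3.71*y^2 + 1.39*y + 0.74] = -7.42000000000000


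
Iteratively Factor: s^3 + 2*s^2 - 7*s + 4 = (s + 4)*(s^2 - 2*s + 1) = (s - 1)*(s + 4)*(s - 1)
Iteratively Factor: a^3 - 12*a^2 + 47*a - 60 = (a - 5)*(a^2 - 7*a + 12) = (a - 5)*(a - 4)*(a - 3)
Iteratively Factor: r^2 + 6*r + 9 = (r + 3)*(r + 3)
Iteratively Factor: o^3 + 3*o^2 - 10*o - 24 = (o - 3)*(o^2 + 6*o + 8) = (o - 3)*(o + 4)*(o + 2)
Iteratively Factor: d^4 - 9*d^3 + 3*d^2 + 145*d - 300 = (d - 3)*(d^3 - 6*d^2 - 15*d + 100) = (d - 5)*(d - 3)*(d^2 - d - 20) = (d - 5)*(d - 3)*(d + 4)*(d - 5)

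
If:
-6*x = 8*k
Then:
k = -3*x/4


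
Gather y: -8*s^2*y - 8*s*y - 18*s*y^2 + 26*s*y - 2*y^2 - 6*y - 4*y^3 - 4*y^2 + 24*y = -4*y^3 + y^2*(-18*s - 6) + y*(-8*s^2 + 18*s + 18)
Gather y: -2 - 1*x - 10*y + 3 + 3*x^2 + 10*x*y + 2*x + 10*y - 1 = 3*x^2 + 10*x*y + x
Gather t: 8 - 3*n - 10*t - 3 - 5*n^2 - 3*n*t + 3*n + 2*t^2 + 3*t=-5*n^2 + 2*t^2 + t*(-3*n - 7) + 5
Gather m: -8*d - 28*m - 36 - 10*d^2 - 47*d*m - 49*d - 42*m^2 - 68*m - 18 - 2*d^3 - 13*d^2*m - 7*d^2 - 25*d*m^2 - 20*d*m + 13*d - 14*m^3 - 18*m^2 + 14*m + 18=-2*d^3 - 17*d^2 - 44*d - 14*m^3 + m^2*(-25*d - 60) + m*(-13*d^2 - 67*d - 82) - 36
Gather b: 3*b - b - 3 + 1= 2*b - 2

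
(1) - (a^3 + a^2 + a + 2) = -a^3 - a^2 - a - 1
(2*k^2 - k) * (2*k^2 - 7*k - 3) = 4*k^4 - 16*k^3 + k^2 + 3*k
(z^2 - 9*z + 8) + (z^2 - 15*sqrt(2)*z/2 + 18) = 2*z^2 - 15*sqrt(2)*z/2 - 9*z + 26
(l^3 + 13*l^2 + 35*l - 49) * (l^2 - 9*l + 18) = l^5 + 4*l^4 - 64*l^3 - 130*l^2 + 1071*l - 882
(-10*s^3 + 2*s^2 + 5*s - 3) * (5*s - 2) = -50*s^4 + 30*s^3 + 21*s^2 - 25*s + 6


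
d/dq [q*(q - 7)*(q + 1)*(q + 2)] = 4*q^3 - 12*q^2 - 38*q - 14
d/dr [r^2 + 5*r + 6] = 2*r + 5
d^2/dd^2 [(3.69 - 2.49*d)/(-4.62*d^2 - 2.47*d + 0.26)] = ((21.795 - 69.0228*d)*(4.62*d^2 + 2.47*d - 0.26) + (2.49*d - 3.69)*(9.24*d + 2.47)*(18.48*d + 4.94))/(4.62*d^2 + 2.47*d - 0.26)^3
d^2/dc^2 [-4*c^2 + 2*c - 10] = -8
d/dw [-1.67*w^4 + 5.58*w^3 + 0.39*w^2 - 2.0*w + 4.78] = -6.68*w^3 + 16.74*w^2 + 0.78*w - 2.0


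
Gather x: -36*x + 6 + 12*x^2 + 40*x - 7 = 12*x^2 + 4*x - 1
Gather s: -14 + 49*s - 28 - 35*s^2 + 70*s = -35*s^2 + 119*s - 42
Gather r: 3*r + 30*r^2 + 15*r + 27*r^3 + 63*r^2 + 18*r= 27*r^3 + 93*r^2 + 36*r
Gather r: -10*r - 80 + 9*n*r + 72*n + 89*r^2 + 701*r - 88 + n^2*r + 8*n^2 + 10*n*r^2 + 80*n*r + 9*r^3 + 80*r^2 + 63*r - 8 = 8*n^2 + 72*n + 9*r^3 + r^2*(10*n + 169) + r*(n^2 + 89*n + 754) - 176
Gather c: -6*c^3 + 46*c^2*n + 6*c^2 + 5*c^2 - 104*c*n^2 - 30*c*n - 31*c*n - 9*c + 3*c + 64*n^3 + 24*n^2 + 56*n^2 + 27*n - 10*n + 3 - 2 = -6*c^3 + c^2*(46*n + 11) + c*(-104*n^2 - 61*n - 6) + 64*n^3 + 80*n^2 + 17*n + 1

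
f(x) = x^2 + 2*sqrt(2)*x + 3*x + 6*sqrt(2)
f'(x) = 2*x + 2*sqrt(2) + 3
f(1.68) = 21.10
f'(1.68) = 9.19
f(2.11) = 25.24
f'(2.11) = 10.05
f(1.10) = 16.11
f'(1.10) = 8.03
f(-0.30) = 6.83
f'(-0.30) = 5.23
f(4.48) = 54.67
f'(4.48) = 14.79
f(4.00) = 47.80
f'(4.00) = 13.83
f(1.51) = 19.57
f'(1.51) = 8.85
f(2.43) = 28.55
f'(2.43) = 10.69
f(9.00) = 141.94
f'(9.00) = 23.83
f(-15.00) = 146.06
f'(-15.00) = -24.17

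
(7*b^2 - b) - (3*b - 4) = 7*b^2 - 4*b + 4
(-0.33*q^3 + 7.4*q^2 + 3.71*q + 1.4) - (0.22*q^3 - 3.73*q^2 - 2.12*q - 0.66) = -0.55*q^3 + 11.13*q^2 + 5.83*q + 2.06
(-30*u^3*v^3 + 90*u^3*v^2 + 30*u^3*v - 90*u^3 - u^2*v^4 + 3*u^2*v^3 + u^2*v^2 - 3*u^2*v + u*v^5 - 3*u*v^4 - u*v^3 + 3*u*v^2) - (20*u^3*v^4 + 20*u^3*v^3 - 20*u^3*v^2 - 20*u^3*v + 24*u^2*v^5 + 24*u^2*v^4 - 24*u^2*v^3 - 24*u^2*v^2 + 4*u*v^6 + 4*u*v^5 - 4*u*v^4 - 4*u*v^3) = -20*u^3*v^4 - 50*u^3*v^3 + 110*u^3*v^2 + 50*u^3*v - 90*u^3 - 24*u^2*v^5 - 25*u^2*v^4 + 27*u^2*v^3 + 25*u^2*v^2 - 3*u^2*v - 4*u*v^6 - 3*u*v^5 + u*v^4 + 3*u*v^3 + 3*u*v^2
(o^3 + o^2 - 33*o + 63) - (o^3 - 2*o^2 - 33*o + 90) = 3*o^2 - 27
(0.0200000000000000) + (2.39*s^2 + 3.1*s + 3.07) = 2.39*s^2 + 3.1*s + 3.09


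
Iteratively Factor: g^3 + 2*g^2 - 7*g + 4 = (g + 4)*(g^2 - 2*g + 1) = (g - 1)*(g + 4)*(g - 1)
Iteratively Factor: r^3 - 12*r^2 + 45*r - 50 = (r - 5)*(r^2 - 7*r + 10) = (r - 5)*(r - 2)*(r - 5)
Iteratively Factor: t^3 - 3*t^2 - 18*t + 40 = (t - 2)*(t^2 - t - 20) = (t - 5)*(t - 2)*(t + 4)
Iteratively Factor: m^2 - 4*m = (m - 4)*(m)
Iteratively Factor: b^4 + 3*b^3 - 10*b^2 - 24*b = (b - 3)*(b^3 + 6*b^2 + 8*b) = (b - 3)*(b + 4)*(b^2 + 2*b) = b*(b - 3)*(b + 4)*(b + 2)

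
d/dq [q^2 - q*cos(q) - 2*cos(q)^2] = q*sin(q) + 2*q + 2*sin(2*q) - cos(q)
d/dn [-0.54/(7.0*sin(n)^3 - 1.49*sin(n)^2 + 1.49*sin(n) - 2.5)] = (11.34*sin(n)^2 - 1.6092*sin(n) + 0.8046)*cos(n)/(7.0*sin(n)^3 - 1.49*sin(n)^2 + 1.49*sin(n) - 2.5)^2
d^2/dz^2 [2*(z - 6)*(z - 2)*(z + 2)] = 12*z - 24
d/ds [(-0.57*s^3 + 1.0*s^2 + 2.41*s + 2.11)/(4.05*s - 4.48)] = (-4.617*s^3 + 11.7108*s^2 - 8.96*s - 19.3423)/(16.4025*s^2 - 36.288*s + 20.0704)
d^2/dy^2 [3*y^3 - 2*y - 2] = 18*y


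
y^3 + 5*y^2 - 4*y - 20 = (y - 2)*(y + 2)*(y + 5)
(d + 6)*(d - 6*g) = d^2 - 6*d*g + 6*d - 36*g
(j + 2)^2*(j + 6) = j^3 + 10*j^2 + 28*j + 24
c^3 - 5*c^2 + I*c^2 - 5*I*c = c*(c - 5)*(c + I)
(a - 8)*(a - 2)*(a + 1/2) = a^3 - 19*a^2/2 + 11*a + 8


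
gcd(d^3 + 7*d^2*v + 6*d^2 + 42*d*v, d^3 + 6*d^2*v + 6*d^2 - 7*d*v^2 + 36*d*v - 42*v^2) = d^2 + 7*d*v + 6*d + 42*v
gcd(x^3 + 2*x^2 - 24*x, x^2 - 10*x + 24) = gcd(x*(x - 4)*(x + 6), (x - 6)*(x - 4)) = x - 4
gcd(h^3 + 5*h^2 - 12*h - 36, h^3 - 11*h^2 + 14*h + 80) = h + 2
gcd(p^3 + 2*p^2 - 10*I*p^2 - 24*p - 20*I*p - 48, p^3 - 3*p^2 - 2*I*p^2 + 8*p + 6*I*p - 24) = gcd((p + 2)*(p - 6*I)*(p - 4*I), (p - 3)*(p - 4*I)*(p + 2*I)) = p - 4*I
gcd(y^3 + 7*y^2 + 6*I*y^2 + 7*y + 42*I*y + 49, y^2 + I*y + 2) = y - I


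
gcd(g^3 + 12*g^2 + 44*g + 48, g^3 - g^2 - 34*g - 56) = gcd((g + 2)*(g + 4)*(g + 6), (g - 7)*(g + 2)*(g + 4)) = g^2 + 6*g + 8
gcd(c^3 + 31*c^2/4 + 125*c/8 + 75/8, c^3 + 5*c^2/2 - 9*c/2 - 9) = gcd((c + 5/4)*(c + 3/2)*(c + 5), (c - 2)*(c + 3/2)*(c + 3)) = c + 3/2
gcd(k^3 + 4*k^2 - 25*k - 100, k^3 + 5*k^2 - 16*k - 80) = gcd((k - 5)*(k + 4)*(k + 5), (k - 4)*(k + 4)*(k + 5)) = k^2 + 9*k + 20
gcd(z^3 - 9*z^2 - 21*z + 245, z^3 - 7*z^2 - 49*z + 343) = z^2 - 14*z + 49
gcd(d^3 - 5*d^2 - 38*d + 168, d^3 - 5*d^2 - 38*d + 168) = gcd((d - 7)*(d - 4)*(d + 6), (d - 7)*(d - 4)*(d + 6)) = d^3 - 5*d^2 - 38*d + 168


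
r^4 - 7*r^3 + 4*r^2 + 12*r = r*(r - 6)*(r - 2)*(r + 1)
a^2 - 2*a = a*(a - 2)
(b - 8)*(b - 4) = b^2 - 12*b + 32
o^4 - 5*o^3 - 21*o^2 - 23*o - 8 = (o - 8)*(o + 1)^3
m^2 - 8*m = m*(m - 8)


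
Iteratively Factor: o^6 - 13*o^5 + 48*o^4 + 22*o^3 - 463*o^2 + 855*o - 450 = (o - 5)*(o^5 - 8*o^4 + 8*o^3 + 62*o^2 - 153*o + 90) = (o - 5)*(o - 2)*(o^4 - 6*o^3 - 4*o^2 + 54*o - 45) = (o - 5)*(o - 2)*(o + 3)*(o^3 - 9*o^2 + 23*o - 15) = (o - 5)^2*(o - 2)*(o + 3)*(o^2 - 4*o + 3) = (o - 5)^2*(o - 2)*(o - 1)*(o + 3)*(o - 3)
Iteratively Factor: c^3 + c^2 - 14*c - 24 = (c + 2)*(c^2 - c - 12) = (c - 4)*(c + 2)*(c + 3)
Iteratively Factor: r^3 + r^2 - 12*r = (r - 3)*(r^2 + 4*r) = (r - 3)*(r + 4)*(r)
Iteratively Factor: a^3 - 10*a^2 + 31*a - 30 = (a - 2)*(a^2 - 8*a + 15) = (a - 5)*(a - 2)*(a - 3)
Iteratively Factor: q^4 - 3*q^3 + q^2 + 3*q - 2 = (q - 1)*(q^3 - 2*q^2 - q + 2) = (q - 2)*(q - 1)*(q^2 - 1) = (q - 2)*(q - 1)^2*(q + 1)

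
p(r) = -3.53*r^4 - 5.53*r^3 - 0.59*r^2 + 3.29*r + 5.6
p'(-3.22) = 306.49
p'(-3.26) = 320.03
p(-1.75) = -5.43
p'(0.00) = 3.29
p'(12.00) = -26799.19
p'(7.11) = -5918.85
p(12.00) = -82793.80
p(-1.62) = -2.08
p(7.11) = -11009.42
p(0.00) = 5.60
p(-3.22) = -205.97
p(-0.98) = 3.76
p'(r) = -14.12*r^3 - 16.59*r^2 - 1.18*r + 3.29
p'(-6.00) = 2463.05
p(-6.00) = -3415.78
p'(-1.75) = 30.22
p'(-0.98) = 1.80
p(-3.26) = -218.50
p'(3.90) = -1091.23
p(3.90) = -1135.22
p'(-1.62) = 21.69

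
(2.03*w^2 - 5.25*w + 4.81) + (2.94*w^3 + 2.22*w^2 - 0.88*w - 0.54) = 2.94*w^3 + 4.25*w^2 - 6.13*w + 4.27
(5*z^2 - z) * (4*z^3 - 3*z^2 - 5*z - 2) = 20*z^5 - 19*z^4 - 22*z^3 - 5*z^2 + 2*z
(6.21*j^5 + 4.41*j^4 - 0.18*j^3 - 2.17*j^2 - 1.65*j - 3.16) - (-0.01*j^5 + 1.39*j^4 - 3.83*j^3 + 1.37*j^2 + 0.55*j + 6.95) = 6.22*j^5 + 3.02*j^4 + 3.65*j^3 - 3.54*j^2 - 2.2*j - 10.11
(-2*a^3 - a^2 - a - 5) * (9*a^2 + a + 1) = -18*a^5 - 11*a^4 - 12*a^3 - 47*a^2 - 6*a - 5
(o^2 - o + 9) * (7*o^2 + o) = 7*o^4 - 6*o^3 + 62*o^2 + 9*o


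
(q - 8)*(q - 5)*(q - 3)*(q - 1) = q^4 - 17*q^3 + 95*q^2 - 199*q + 120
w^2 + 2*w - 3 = (w - 1)*(w + 3)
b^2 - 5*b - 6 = (b - 6)*(b + 1)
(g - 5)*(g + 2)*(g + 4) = g^3 + g^2 - 22*g - 40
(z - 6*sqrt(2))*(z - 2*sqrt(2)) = z^2 - 8*sqrt(2)*z + 24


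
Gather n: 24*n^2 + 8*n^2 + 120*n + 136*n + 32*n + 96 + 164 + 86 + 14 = 32*n^2 + 288*n + 360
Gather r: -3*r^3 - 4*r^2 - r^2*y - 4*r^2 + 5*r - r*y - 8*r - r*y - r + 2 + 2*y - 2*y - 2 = -3*r^3 + r^2*(-y - 8) + r*(-2*y - 4)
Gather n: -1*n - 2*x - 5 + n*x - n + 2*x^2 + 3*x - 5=n*(x - 2) + 2*x^2 + x - 10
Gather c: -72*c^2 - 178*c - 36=-72*c^2 - 178*c - 36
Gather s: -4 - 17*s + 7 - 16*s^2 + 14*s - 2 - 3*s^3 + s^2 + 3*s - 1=-3*s^3 - 15*s^2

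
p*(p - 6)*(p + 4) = p^3 - 2*p^2 - 24*p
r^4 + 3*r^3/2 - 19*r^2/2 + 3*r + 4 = (r - 2)*(r - 1)*(r + 1/2)*(r + 4)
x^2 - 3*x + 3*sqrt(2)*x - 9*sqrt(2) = (x - 3)*(x + 3*sqrt(2))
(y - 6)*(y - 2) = y^2 - 8*y + 12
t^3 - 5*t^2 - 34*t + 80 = (t - 8)*(t - 2)*(t + 5)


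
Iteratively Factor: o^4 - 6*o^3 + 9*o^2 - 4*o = (o - 1)*(o^3 - 5*o^2 + 4*o) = o*(o - 1)*(o^2 - 5*o + 4) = o*(o - 1)^2*(o - 4)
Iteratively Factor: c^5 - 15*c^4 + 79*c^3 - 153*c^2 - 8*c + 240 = (c - 4)*(c^4 - 11*c^3 + 35*c^2 - 13*c - 60) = (c - 5)*(c - 4)*(c^3 - 6*c^2 + 5*c + 12) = (c - 5)*(c - 4)*(c + 1)*(c^2 - 7*c + 12) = (c - 5)*(c - 4)^2*(c + 1)*(c - 3)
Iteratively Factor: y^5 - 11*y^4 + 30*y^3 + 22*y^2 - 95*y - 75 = (y - 5)*(y^4 - 6*y^3 + 22*y + 15) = (y - 5)*(y + 1)*(y^3 - 7*y^2 + 7*y + 15) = (y - 5)^2*(y + 1)*(y^2 - 2*y - 3) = (y - 5)^2*(y + 1)^2*(y - 3)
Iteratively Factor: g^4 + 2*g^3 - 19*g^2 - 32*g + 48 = (g - 4)*(g^3 + 6*g^2 + 5*g - 12) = (g - 4)*(g + 4)*(g^2 + 2*g - 3) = (g - 4)*(g + 3)*(g + 4)*(g - 1)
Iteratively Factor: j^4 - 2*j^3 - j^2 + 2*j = (j + 1)*(j^3 - 3*j^2 + 2*j) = (j - 1)*(j + 1)*(j^2 - 2*j) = (j - 2)*(j - 1)*(j + 1)*(j)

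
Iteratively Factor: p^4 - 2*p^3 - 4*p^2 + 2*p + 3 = (p - 3)*(p^3 + p^2 - p - 1) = (p - 3)*(p + 1)*(p^2 - 1) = (p - 3)*(p - 1)*(p + 1)*(p + 1)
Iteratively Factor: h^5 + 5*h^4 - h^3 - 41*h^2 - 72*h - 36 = (h + 3)*(h^4 + 2*h^3 - 7*h^2 - 20*h - 12) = (h - 3)*(h + 3)*(h^3 + 5*h^2 + 8*h + 4) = (h - 3)*(h + 2)*(h + 3)*(h^2 + 3*h + 2) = (h - 3)*(h + 2)^2*(h + 3)*(h + 1)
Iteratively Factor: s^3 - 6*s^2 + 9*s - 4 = (s - 1)*(s^2 - 5*s + 4) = (s - 1)^2*(s - 4)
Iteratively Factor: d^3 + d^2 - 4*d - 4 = (d + 1)*(d^2 - 4) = (d - 2)*(d + 1)*(d + 2)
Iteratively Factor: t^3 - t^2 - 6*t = (t)*(t^2 - t - 6) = t*(t - 3)*(t + 2)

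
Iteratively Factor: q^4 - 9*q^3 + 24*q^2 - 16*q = (q)*(q^3 - 9*q^2 + 24*q - 16) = q*(q - 4)*(q^2 - 5*q + 4) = q*(q - 4)*(q - 1)*(q - 4)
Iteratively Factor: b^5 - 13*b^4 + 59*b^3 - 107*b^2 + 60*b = (b - 5)*(b^4 - 8*b^3 + 19*b^2 - 12*b) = (b - 5)*(b - 1)*(b^3 - 7*b^2 + 12*b) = b*(b - 5)*(b - 1)*(b^2 - 7*b + 12) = b*(b - 5)*(b - 3)*(b - 1)*(b - 4)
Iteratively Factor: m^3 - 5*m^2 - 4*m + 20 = (m + 2)*(m^2 - 7*m + 10) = (m - 2)*(m + 2)*(m - 5)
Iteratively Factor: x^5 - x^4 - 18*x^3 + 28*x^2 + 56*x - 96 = (x + 4)*(x^4 - 5*x^3 + 2*x^2 + 20*x - 24) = (x - 2)*(x + 4)*(x^3 - 3*x^2 - 4*x + 12) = (x - 2)*(x + 2)*(x + 4)*(x^2 - 5*x + 6) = (x - 3)*(x - 2)*(x + 2)*(x + 4)*(x - 2)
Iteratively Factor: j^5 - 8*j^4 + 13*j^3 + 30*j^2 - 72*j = (j - 3)*(j^4 - 5*j^3 - 2*j^2 + 24*j) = (j - 4)*(j - 3)*(j^3 - j^2 - 6*j) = j*(j - 4)*(j - 3)*(j^2 - j - 6) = j*(j - 4)*(j - 3)^2*(j + 2)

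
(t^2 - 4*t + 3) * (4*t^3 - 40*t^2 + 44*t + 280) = 4*t^5 - 56*t^4 + 216*t^3 - 16*t^2 - 988*t + 840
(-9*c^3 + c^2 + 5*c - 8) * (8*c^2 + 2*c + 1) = -72*c^5 - 10*c^4 + 33*c^3 - 53*c^2 - 11*c - 8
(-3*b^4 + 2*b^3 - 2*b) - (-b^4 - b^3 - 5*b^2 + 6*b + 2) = -2*b^4 + 3*b^3 + 5*b^2 - 8*b - 2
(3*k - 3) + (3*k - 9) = 6*k - 12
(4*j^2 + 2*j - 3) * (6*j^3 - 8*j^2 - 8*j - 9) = 24*j^5 - 20*j^4 - 66*j^3 - 28*j^2 + 6*j + 27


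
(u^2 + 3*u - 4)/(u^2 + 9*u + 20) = (u - 1)/(u + 5)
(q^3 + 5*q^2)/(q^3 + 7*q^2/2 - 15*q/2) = 2*q/(2*q - 3)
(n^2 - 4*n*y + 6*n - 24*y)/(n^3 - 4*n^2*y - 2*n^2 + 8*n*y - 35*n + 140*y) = (n + 6)/(n^2 - 2*n - 35)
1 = 1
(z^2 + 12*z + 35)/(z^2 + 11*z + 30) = (z + 7)/(z + 6)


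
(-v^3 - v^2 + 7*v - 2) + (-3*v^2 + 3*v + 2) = -v^3 - 4*v^2 + 10*v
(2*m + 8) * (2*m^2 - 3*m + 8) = 4*m^3 + 10*m^2 - 8*m + 64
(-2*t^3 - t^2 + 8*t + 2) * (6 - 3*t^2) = 6*t^5 + 3*t^4 - 36*t^3 - 12*t^2 + 48*t + 12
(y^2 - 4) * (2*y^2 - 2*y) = 2*y^4 - 2*y^3 - 8*y^2 + 8*y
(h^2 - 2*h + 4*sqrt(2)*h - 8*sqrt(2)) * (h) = h^3 - 2*h^2 + 4*sqrt(2)*h^2 - 8*sqrt(2)*h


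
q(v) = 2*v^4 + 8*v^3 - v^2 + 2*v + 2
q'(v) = 8*v^3 + 24*v^2 - 2*v + 2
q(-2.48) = -55.48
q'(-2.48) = 32.55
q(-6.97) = 1950.82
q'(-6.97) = -1526.99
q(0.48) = 3.72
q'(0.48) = 7.45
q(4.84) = 1992.81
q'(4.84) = 1461.57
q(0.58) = 4.61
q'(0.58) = 10.47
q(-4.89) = 176.44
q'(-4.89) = -349.77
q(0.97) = 12.07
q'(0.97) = 29.94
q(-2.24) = -47.06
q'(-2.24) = 36.99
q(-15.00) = 73997.00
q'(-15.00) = -21568.00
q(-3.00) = -67.00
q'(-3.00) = 8.00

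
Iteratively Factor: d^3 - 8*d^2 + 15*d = (d - 5)*(d^2 - 3*d) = (d - 5)*(d - 3)*(d)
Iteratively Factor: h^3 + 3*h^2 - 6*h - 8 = (h + 4)*(h^2 - h - 2) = (h - 2)*(h + 4)*(h + 1)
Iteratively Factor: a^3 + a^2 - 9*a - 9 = (a - 3)*(a^2 + 4*a + 3) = (a - 3)*(a + 3)*(a + 1)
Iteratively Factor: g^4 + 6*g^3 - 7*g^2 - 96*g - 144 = (g + 3)*(g^3 + 3*g^2 - 16*g - 48) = (g + 3)^2*(g^2 - 16) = (g + 3)^2*(g + 4)*(g - 4)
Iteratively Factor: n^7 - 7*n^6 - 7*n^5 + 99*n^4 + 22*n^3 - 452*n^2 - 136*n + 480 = (n - 5)*(n^6 - 2*n^5 - 17*n^4 + 14*n^3 + 92*n^2 + 8*n - 96) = (n - 5)*(n + 2)*(n^5 - 4*n^4 - 9*n^3 + 32*n^2 + 28*n - 48) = (n - 5)*(n + 2)^2*(n^4 - 6*n^3 + 3*n^2 + 26*n - 24) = (n - 5)*(n - 4)*(n + 2)^2*(n^3 - 2*n^2 - 5*n + 6) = (n - 5)*(n - 4)*(n + 2)^3*(n^2 - 4*n + 3) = (n - 5)*(n - 4)*(n - 3)*(n + 2)^3*(n - 1)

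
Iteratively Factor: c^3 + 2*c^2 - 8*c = (c)*(c^2 + 2*c - 8) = c*(c + 4)*(c - 2)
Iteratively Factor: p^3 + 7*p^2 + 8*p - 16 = (p + 4)*(p^2 + 3*p - 4) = (p + 4)^2*(p - 1)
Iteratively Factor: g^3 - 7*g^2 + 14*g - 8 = (g - 2)*(g^2 - 5*g + 4) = (g - 4)*(g - 2)*(g - 1)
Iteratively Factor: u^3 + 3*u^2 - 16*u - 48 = (u - 4)*(u^2 + 7*u + 12) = (u - 4)*(u + 4)*(u + 3)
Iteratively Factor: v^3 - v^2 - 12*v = (v - 4)*(v^2 + 3*v) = v*(v - 4)*(v + 3)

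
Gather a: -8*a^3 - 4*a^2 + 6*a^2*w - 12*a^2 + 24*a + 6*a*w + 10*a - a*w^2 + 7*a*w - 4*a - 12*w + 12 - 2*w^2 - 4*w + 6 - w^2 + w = -8*a^3 + a^2*(6*w - 16) + a*(-w^2 + 13*w + 30) - 3*w^2 - 15*w + 18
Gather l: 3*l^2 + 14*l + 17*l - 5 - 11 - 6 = 3*l^2 + 31*l - 22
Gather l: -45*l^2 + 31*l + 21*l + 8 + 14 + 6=-45*l^2 + 52*l + 28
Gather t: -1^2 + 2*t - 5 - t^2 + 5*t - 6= -t^2 + 7*t - 12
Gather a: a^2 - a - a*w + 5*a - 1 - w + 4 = a^2 + a*(4 - w) - w + 3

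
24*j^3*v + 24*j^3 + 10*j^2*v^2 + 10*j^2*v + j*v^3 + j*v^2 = (4*j + v)*(6*j + v)*(j*v + j)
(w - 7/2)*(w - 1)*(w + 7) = w^3 + 5*w^2/2 - 28*w + 49/2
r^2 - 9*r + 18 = (r - 6)*(r - 3)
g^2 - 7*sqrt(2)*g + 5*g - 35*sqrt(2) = (g + 5)*(g - 7*sqrt(2))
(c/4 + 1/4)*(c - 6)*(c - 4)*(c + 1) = c^4/4 - 2*c^3 + 5*c^2/4 + 19*c/2 + 6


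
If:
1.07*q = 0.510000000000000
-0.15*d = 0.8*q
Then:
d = -2.54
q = 0.48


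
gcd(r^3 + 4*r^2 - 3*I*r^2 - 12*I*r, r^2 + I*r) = r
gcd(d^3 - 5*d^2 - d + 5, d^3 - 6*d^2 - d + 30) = d - 5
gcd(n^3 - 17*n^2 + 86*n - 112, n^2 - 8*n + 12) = n - 2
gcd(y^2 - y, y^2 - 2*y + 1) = y - 1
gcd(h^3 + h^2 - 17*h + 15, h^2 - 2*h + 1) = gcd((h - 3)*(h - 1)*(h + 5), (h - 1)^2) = h - 1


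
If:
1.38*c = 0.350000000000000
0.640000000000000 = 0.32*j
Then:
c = 0.25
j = 2.00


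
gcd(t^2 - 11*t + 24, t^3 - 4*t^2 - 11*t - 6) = 1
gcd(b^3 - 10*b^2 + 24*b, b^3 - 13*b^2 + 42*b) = b^2 - 6*b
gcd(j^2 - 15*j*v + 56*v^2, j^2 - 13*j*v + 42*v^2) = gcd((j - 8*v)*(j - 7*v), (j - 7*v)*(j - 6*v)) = -j + 7*v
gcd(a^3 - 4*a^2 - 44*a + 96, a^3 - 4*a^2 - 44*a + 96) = a^3 - 4*a^2 - 44*a + 96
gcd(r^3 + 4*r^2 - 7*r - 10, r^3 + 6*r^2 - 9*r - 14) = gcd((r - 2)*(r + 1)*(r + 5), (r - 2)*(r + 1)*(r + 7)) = r^2 - r - 2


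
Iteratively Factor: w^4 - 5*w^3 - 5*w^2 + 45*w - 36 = (w - 4)*(w^3 - w^2 - 9*w + 9) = (w - 4)*(w - 1)*(w^2 - 9) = (w - 4)*(w - 1)*(w + 3)*(w - 3)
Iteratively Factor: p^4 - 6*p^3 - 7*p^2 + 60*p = (p - 5)*(p^3 - p^2 - 12*p) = (p - 5)*(p + 3)*(p^2 - 4*p) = (p - 5)*(p - 4)*(p + 3)*(p)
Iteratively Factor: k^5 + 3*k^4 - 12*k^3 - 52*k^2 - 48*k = (k + 2)*(k^4 + k^3 - 14*k^2 - 24*k) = (k + 2)^2*(k^3 - k^2 - 12*k) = k*(k + 2)^2*(k^2 - k - 12) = k*(k + 2)^2*(k + 3)*(k - 4)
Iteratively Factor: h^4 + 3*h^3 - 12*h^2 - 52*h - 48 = (h + 2)*(h^3 + h^2 - 14*h - 24) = (h + 2)*(h + 3)*(h^2 - 2*h - 8) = (h - 4)*(h + 2)*(h + 3)*(h + 2)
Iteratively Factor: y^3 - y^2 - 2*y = (y)*(y^2 - y - 2) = y*(y + 1)*(y - 2)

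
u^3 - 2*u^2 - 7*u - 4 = (u - 4)*(u + 1)^2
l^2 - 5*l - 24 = (l - 8)*(l + 3)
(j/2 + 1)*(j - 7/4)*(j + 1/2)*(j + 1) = j^4/2 + 7*j^3/8 - 21*j^2/16 - 41*j/16 - 7/8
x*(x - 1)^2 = x^3 - 2*x^2 + x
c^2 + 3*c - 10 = (c - 2)*(c + 5)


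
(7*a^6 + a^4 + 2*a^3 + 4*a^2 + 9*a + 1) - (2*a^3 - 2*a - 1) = 7*a^6 + a^4 + 4*a^2 + 11*a + 2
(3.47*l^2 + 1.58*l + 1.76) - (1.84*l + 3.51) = 3.47*l^2 - 0.26*l - 1.75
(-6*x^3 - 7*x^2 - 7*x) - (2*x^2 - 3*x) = -6*x^3 - 9*x^2 - 4*x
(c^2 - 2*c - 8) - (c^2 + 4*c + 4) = -6*c - 12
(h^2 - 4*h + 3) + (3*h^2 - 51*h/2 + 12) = 4*h^2 - 59*h/2 + 15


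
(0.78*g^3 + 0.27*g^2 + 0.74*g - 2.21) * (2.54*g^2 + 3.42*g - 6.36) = 1.9812*g^5 + 3.3534*g^4 - 2.1578*g^3 - 4.7998*g^2 - 12.2646*g + 14.0556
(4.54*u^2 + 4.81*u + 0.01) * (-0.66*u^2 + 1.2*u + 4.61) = -2.9964*u^4 + 2.2734*u^3 + 26.6948*u^2 + 22.1861*u + 0.0461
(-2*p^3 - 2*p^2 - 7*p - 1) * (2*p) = -4*p^4 - 4*p^3 - 14*p^2 - 2*p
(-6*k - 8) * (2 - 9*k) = 54*k^2 + 60*k - 16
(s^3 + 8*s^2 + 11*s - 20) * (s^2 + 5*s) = s^5 + 13*s^4 + 51*s^3 + 35*s^2 - 100*s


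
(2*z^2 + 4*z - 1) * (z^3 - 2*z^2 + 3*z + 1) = 2*z^5 - 3*z^3 + 16*z^2 + z - 1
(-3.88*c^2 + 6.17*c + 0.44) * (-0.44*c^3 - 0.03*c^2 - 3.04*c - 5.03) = 1.7072*c^5 - 2.5984*c^4 + 11.4165*c^3 + 0.746400000000001*c^2 - 32.3727*c - 2.2132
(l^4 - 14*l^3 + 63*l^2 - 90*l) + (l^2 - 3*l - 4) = l^4 - 14*l^3 + 64*l^2 - 93*l - 4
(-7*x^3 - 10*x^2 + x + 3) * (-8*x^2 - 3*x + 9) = 56*x^5 + 101*x^4 - 41*x^3 - 117*x^2 + 27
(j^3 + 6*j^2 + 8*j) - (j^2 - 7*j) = j^3 + 5*j^2 + 15*j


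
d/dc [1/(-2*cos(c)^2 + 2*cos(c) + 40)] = (1 - 2*cos(c))*sin(c)/(2*(sin(c)^2 + cos(c) + 19)^2)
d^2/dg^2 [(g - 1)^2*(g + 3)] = 6*g + 2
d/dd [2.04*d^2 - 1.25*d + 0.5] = 4.08*d - 1.25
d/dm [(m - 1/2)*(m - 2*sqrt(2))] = 2*m - 2*sqrt(2) - 1/2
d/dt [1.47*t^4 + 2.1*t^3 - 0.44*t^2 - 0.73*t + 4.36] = 5.88*t^3 + 6.3*t^2 - 0.88*t - 0.73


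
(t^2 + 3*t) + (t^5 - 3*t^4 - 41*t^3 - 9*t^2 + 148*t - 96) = t^5 - 3*t^4 - 41*t^3 - 8*t^2 + 151*t - 96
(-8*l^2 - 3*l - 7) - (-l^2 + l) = -7*l^2 - 4*l - 7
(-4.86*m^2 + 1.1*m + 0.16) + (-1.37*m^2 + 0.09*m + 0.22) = -6.23*m^2 + 1.19*m + 0.38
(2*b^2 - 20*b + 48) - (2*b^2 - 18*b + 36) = 12 - 2*b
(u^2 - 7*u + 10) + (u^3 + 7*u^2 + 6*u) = u^3 + 8*u^2 - u + 10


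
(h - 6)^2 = h^2 - 12*h + 36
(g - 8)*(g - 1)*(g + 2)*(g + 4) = g^4 - 3*g^3 - 38*g^2 - 24*g + 64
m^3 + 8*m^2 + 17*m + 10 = (m + 1)*(m + 2)*(m + 5)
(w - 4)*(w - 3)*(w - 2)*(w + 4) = w^4 - 5*w^3 - 10*w^2 + 80*w - 96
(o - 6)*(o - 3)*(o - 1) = o^3 - 10*o^2 + 27*o - 18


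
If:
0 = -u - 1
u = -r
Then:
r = 1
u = -1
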